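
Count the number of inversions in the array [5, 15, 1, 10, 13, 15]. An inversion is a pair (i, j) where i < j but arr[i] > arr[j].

Finding inversions in [5, 15, 1, 10, 13, 15]:

(0, 2): arr[0]=5 > arr[2]=1
(1, 2): arr[1]=15 > arr[2]=1
(1, 3): arr[1]=15 > arr[3]=10
(1, 4): arr[1]=15 > arr[4]=13

Total inversions: 4

The array has 4 inversion(s): (0,2), (1,2), (1,3), (1,4). Each pair (i,j) satisfies i < j and arr[i] > arr[j].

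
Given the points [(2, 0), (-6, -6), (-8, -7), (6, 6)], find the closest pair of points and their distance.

Computing all pairwise distances among 4 points:

d((2, 0), (-6, -6)) = 10.0
d((2, 0), (-8, -7)) = 12.2066
d((2, 0), (6, 6)) = 7.2111
d((-6, -6), (-8, -7)) = 2.2361 <-- minimum
d((-6, -6), (6, 6)) = 16.9706
d((-8, -7), (6, 6)) = 19.105

Closest pair: (-6, -6) and (-8, -7) with distance 2.2361

The closest pair is (-6, -6) and (-8, -7) with Euclidean distance 2.2361. For 4 points, brute-force pairwise comparison is shown above. For large n, the divide-and-conquer algorithm (sort by x, recurse on halves, check the dividing strip) achieves O(n log n).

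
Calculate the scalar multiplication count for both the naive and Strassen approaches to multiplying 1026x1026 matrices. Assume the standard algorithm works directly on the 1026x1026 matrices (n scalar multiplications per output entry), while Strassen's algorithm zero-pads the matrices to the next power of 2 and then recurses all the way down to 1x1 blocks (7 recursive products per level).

Matrix multiplication for 1026x1026 matrices:

Strassen's algorithm requires power-of-2 dimensions. Pad 1026x1026 to 2048x2048 (next power of 2).

Standard algorithm: 1026^3 = 1080045576 multiplications
Strassen's algorithm: 7^(log2(2048)) = 7^11 = 1977326743 multiplications
Difference: 1080045576 - 1977326743 = -897281167 (Strassen uses MORE here due to padding overhead — for small or just-over-power-of-2 n, padding can outweigh the per-level savings)

Standard: 1080045576 multiplications (1026^3). Strassen: 1977326743 multiplications (7^11, after padding to 2048x2048). Strassen reduces 8 recursive multiplications to 7 at each level.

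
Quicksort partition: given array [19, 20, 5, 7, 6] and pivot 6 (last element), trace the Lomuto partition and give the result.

Lomuto partition with pivot = 6:

Initial array: [19, 20, 5, 7, 6]

arr[0]=19 > 6: no swap
arr[1]=20 > 6: no swap
arr[2]=5 <= 6: swap with position 0, array becomes [5, 20, 19, 7, 6]
arr[3]=7 > 6: no swap

Place pivot at position 1: [5, 6, 19, 7, 20]
Pivot position: 1

After partitioning with pivot 6, the array becomes [5, 6, 19, 7, 20]. The pivot is placed at index 1. All elements to the left of the pivot are <= 6, and all elements to the right are > 6.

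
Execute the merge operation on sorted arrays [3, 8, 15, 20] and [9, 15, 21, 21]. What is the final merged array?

Merging process:

Compare 3 vs 9: take 3 from left. Merged: [3]
Compare 8 vs 9: take 8 from left. Merged: [3, 8]
Compare 15 vs 9: take 9 from right. Merged: [3, 8, 9]
Compare 15 vs 15: take 15 from left. Merged: [3, 8, 9, 15]
Compare 20 vs 15: take 15 from right. Merged: [3, 8, 9, 15, 15]
Compare 20 vs 21: take 20 from left. Merged: [3, 8, 9, 15, 15, 20]
Append remaining from right: [21, 21]. Merged: [3, 8, 9, 15, 15, 20, 21, 21]

Final merged array: [3, 8, 9, 15, 15, 20, 21, 21]
Total comparisons: 6

The merged array is [3, 8, 9, 15, 15, 20, 21, 21], requiring 6 comparisons. The merge step runs in O(n) time where n is the total number of elements.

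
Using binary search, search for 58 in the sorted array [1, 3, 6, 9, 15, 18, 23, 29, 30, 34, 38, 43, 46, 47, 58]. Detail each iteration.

Binary search for 58 in [1, 3, 6, 9, 15, 18, 23, 29, 30, 34, 38, 43, 46, 47, 58]:

lo=0, hi=14, mid=7, arr[mid]=29 -> 29 < 58, search right half
lo=8, hi=14, mid=11, arr[mid]=43 -> 43 < 58, search right half
lo=12, hi=14, mid=13, arr[mid]=47 -> 47 < 58, search right half
lo=14, hi=14, mid=14, arr[mid]=58 -> Found target at index 14!

Binary search finds 58 at index 14 after 4 comparisons. The search repeatedly halves the search space by comparing with the middle element.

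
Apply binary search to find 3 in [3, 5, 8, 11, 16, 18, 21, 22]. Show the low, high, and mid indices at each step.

Binary search for 3 in [3, 5, 8, 11, 16, 18, 21, 22]:

lo=0, hi=7, mid=3, arr[mid]=11 -> 11 > 3, search left half
lo=0, hi=2, mid=1, arr[mid]=5 -> 5 > 3, search left half
lo=0, hi=0, mid=0, arr[mid]=3 -> Found target at index 0!

Binary search finds 3 at index 0 after 3 comparisons. The search repeatedly halves the search space by comparing with the middle element.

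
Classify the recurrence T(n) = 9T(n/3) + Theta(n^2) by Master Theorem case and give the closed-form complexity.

Master Theorem for T(n) = 9T(n/3) + O(n^2):

a = 9, b = 3, c = 2
log_b(a) = log_3(9) = 2.0000

Case 2: c = 2 = log_3(9) = 2.0000
T(n) = O(n^2 log n) = O(n^2 log n)

For T(n) = 9T(n/3) + O(n^2): log_3(9) = 2.0000. This is Case 2 of the Master Theorem (c = log_b(a), equal work at all levels), giving O(n^2 log n).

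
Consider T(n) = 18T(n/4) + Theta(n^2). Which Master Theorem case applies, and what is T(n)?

Master Theorem for T(n) = 18T(n/4) + O(n^2):

a = 18, b = 4, c = 2
log_b(a) = log_4(18) = 2.0850

Case 1: c = 2 < log_4(18) = 2.0850
T(n) = O(n^(log_4 18))

For T(n) = 18T(n/4) + O(n^2): log_4(18) = 2.0850. This is Case 1 of the Master Theorem (c < log_b(a), work dominated by leaves), giving O(n^(log_4 18)).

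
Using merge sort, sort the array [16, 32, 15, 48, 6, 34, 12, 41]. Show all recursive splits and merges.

Merge sort trace:

Split: [16, 32, 15, 48, 6, 34, 12, 41] -> [16, 32, 15, 48] and [6, 34, 12, 41]
  Split: [16, 32, 15, 48] -> [16, 32] and [15, 48]
    Split: [16, 32] -> [16] and [32]
    Merge: [16] + [32] -> [16, 32]
    Split: [15, 48] -> [15] and [48]
    Merge: [15] + [48] -> [15, 48]
  Merge: [16, 32] + [15, 48] -> [15, 16, 32, 48]
  Split: [6, 34, 12, 41] -> [6, 34] and [12, 41]
    Split: [6, 34] -> [6] and [34]
    Merge: [6] + [34] -> [6, 34]
    Split: [12, 41] -> [12] and [41]
    Merge: [12] + [41] -> [12, 41]
  Merge: [6, 34] + [12, 41] -> [6, 12, 34, 41]
Merge: [15, 16, 32, 48] + [6, 12, 34, 41] -> [6, 12, 15, 16, 32, 34, 41, 48]

Final sorted array: [6, 12, 15, 16, 32, 34, 41, 48]

The merge sort proceeds by recursively splitting the array and merging sorted halves.
After all merges, the sorted array is [6, 12, 15, 16, 32, 34, 41, 48].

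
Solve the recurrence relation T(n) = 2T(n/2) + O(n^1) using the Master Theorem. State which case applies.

Master Theorem for T(n) = 2T(n/2) + O(n^1):

a = 2, b = 2, c = 1
log_b(a) = log_2(2) = 1.0000

Case 2: c = 1 = log_2(2) = 1.0000
T(n) = O(n^1 log n) = O(n log n)

For T(n) = 2T(n/2) + O(n^1): log_2(2) = 1.0000. This is Case 2 of the Master Theorem (c = log_b(a), equal work at all levels), giving O(n log n).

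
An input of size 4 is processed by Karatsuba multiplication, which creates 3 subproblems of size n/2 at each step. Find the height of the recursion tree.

For divide and conquer with division factor 2:

Problem sizes at each level:
Level 0: 4
Level 1: 2
Level 2: 1

The root is level 0 and the size-1 base case is level 2 (the tree spans levels 0 through 2, i.e. 3 levels counting the root), so the depth is the number of divisions: log_2(4) = 2

The recursion tree depth is log_2(4) = 2. At each level, the problem size is divided by 2, so it takes 2 divisions to reduce to a base case of size 1. The algorithm makes 3 recursive calls at each level.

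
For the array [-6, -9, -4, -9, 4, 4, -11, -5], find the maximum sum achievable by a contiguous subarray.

Using Kadane's algorithm on [-6, -9, -4, -9, 4, 4, -11, -5]:

Scanning through the array:
Position 1 (value -9): max_ending_here = -9, max_so_far = -6
Position 2 (value -4): max_ending_here = -4, max_so_far = -4
Position 3 (value -9): max_ending_here = -9, max_so_far = -4
Position 4 (value 4): max_ending_here = 4, max_so_far = 4
Position 5 (value 4): max_ending_here = 8, max_so_far = 8
Position 6 (value -11): max_ending_here = -3, max_so_far = 8
Position 7 (value -5): max_ending_here = -5, max_so_far = 8

Maximum subarray: [4, 4]
Maximum sum: 8

The maximum subarray is [4, 4] with sum 8. This subarray runs from index 4 to index 5.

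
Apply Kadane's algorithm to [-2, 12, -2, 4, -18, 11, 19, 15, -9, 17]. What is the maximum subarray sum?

Using Kadane's algorithm on [-2, 12, -2, 4, -18, 11, 19, 15, -9, 17]:

Scanning through the array:
Position 1 (value 12): max_ending_here = 12, max_so_far = 12
Position 2 (value -2): max_ending_here = 10, max_so_far = 12
Position 3 (value 4): max_ending_here = 14, max_so_far = 14
Position 4 (value -18): max_ending_here = -4, max_so_far = 14
Position 5 (value 11): max_ending_here = 11, max_so_far = 14
Position 6 (value 19): max_ending_here = 30, max_so_far = 30
Position 7 (value 15): max_ending_here = 45, max_so_far = 45
Position 8 (value -9): max_ending_here = 36, max_so_far = 45
Position 9 (value 17): max_ending_here = 53, max_so_far = 53

Maximum subarray: [11, 19, 15, -9, 17]
Maximum sum: 53

The maximum subarray is [11, 19, 15, -9, 17] with sum 53. This subarray runs from index 5 to index 9.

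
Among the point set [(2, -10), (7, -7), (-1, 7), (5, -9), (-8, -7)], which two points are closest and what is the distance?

Computing all pairwise distances among 5 points:

d((2, -10), (7, -7)) = 5.831
d((2, -10), (-1, 7)) = 17.2627
d((2, -10), (5, -9)) = 3.1623
d((2, -10), (-8, -7)) = 10.4403
d((7, -7), (-1, 7)) = 16.1245
d((7, -7), (5, -9)) = 2.8284 <-- minimum
d((7, -7), (-8, -7)) = 15.0
d((-1, 7), (5, -9)) = 17.088
d((-1, 7), (-8, -7)) = 15.6525
d((5, -9), (-8, -7)) = 13.1529

Closest pair: (7, -7) and (5, -9) with distance 2.8284

The closest pair is (7, -7) and (5, -9) with Euclidean distance 2.8284. For 5 points, brute-force pairwise comparison is shown above. For large n, the divide-and-conquer algorithm (sort by x, recurse on halves, check the dividing strip) achieves O(n log n).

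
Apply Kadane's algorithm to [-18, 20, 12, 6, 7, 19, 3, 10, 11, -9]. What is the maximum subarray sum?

Using Kadane's algorithm on [-18, 20, 12, 6, 7, 19, 3, 10, 11, -9]:

Scanning through the array:
Position 1 (value 20): max_ending_here = 20, max_so_far = 20
Position 2 (value 12): max_ending_here = 32, max_so_far = 32
Position 3 (value 6): max_ending_here = 38, max_so_far = 38
Position 4 (value 7): max_ending_here = 45, max_so_far = 45
Position 5 (value 19): max_ending_here = 64, max_so_far = 64
Position 6 (value 3): max_ending_here = 67, max_so_far = 67
Position 7 (value 10): max_ending_here = 77, max_so_far = 77
Position 8 (value 11): max_ending_here = 88, max_so_far = 88
Position 9 (value -9): max_ending_here = 79, max_so_far = 88

Maximum subarray: [20, 12, 6, 7, 19, 3, 10, 11]
Maximum sum: 88

The maximum subarray is [20, 12, 6, 7, 19, 3, 10, 11] with sum 88. This subarray runs from index 1 to index 8.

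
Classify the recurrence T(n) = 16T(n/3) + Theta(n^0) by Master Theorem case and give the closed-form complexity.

Master Theorem for T(n) = 16T(n/3) + O(n^0):

a = 16, b = 3, c = 0
log_b(a) = log_3(16) = 2.5237

Case 1: c = 0 < log_3(16) = 2.5237
T(n) = O(n^(log_3 16))

For T(n) = 16T(n/3) + O(n^0): log_3(16) = 2.5237. This is Case 1 of the Master Theorem (c < log_b(a), work dominated by leaves), giving O(n^(log_3 16)).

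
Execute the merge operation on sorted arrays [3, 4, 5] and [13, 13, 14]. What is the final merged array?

Merging process:

Compare 3 vs 13: take 3 from left. Merged: [3]
Compare 4 vs 13: take 4 from left. Merged: [3, 4]
Compare 5 vs 13: take 5 from left. Merged: [3, 4, 5]
Append remaining from right: [13, 13, 14]. Merged: [3, 4, 5, 13, 13, 14]

Final merged array: [3, 4, 5, 13, 13, 14]
Total comparisons: 3

The merged array is [3, 4, 5, 13, 13, 14], requiring 3 comparisons. The merge step runs in O(n) time where n is the total number of elements.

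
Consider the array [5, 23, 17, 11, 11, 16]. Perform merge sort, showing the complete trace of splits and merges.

Merge sort trace:

Split: [5, 23, 17, 11, 11, 16] -> [5, 23, 17] and [11, 11, 16]
  Split: [5, 23, 17] -> [5] and [23, 17]
    Split: [23, 17] -> [23] and [17]
    Merge: [23] + [17] -> [17, 23]
  Merge: [5] + [17, 23] -> [5, 17, 23]
  Split: [11, 11, 16] -> [11] and [11, 16]
    Split: [11, 16] -> [11] and [16]
    Merge: [11] + [16] -> [11, 16]
  Merge: [11] + [11, 16] -> [11, 11, 16]
Merge: [5, 17, 23] + [11, 11, 16] -> [5, 11, 11, 16, 17, 23]

Final sorted array: [5, 11, 11, 16, 17, 23]

The merge sort proceeds by recursively splitting the array and merging sorted halves.
After all merges, the sorted array is [5, 11, 11, 16, 17, 23].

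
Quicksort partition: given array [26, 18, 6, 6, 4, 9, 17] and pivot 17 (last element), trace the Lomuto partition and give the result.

Lomuto partition with pivot = 17:

Initial array: [26, 18, 6, 6, 4, 9, 17]

arr[0]=26 > 17: no swap
arr[1]=18 > 17: no swap
arr[2]=6 <= 17: swap with position 0, array becomes [6, 18, 26, 6, 4, 9, 17]
arr[3]=6 <= 17: swap with position 1, array becomes [6, 6, 26, 18, 4, 9, 17]
arr[4]=4 <= 17: swap with position 2, array becomes [6, 6, 4, 18, 26, 9, 17]
arr[5]=9 <= 17: swap with position 3, array becomes [6, 6, 4, 9, 26, 18, 17]

Place pivot at position 4: [6, 6, 4, 9, 17, 18, 26]
Pivot position: 4

After partitioning with pivot 17, the array becomes [6, 6, 4, 9, 17, 18, 26]. The pivot is placed at index 4. All elements to the left of the pivot are <= 17, and all elements to the right are > 17.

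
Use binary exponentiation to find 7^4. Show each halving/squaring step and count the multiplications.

Computing 7^4 by squaring (build up from 7^1; each line after the first costs one multiplication):

7^1 = 7
7^2 = (7^1)^2 = 7^2 = 49
7^4 = (7^2)^2 = 49^2 = 2401

Result: 2401
Multiplications needed: 2 (2 lines after 7^1)

7^4 = 2401. Using exponentiation by squaring, this requires 2 multiplications. The key idea: if the exponent is even, square the half-power; if odd, multiply by the base once.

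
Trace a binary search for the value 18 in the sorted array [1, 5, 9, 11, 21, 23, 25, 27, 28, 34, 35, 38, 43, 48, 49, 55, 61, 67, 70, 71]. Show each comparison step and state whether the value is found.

Binary search for 18 in [1, 5, 9, 11, 21, 23, 25, 27, 28, 34, 35, 38, 43, 48, 49, 55, 61, 67, 70, 71]:

lo=0, hi=19, mid=9, arr[mid]=34 -> 34 > 18, search left half
lo=0, hi=8, mid=4, arr[mid]=21 -> 21 > 18, search left half
lo=0, hi=3, mid=1, arr[mid]=5 -> 5 < 18, search right half
lo=2, hi=3, mid=2, arr[mid]=9 -> 9 < 18, search right half
lo=3, hi=3, mid=3, arr[mid]=11 -> 11 < 18, search right half
lo=4 > hi=3, target 18 not found

Binary search determines that 18 is not in the array after 5 comparisons. The search space was exhausted without finding the target.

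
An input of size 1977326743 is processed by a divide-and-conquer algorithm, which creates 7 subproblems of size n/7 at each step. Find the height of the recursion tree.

For divide and conquer with division factor 7:

Problem sizes at each level:
Level 0: 1977326743
Level 1: 282475249
Level 2: 40353607
Level 3: 5764801
Level 4: 823543
Level 5: 117649
Level 6: 16807
Level 7: 2401
Level 8: 343
Level 9: 49
Level 10: 7
Level 11: 1

The root is level 0 and the size-1 base case is level 11 (the tree spans levels 0 through 11, i.e. 12 levels counting the root), so the depth is the number of divisions: log_7(1977326743) = 11

The recursion tree depth is log_7(1977326743) = 11. At each level, the problem size is divided by 7, so it takes 11 divisions to reduce to a base case of size 1. The algorithm makes 7 recursive calls at each level.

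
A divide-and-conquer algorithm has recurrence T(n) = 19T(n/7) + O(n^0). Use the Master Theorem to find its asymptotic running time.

Master Theorem for T(n) = 19T(n/7) + O(n^0):

a = 19, b = 7, c = 0
log_b(a) = log_7(19) = 1.5131

Case 1: c = 0 < log_7(19) = 1.5131
T(n) = O(n^(log_7 19))

For T(n) = 19T(n/7) + O(n^0): log_7(19) = 1.5131. This is Case 1 of the Master Theorem (c < log_b(a), work dominated by leaves), giving O(n^(log_7 19)).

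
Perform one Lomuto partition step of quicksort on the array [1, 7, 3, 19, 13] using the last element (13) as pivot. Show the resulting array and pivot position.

Lomuto partition with pivot = 13:

Initial array: [1, 7, 3, 19, 13]

arr[0]=1 <= 13: swap with position 0, array becomes [1, 7, 3, 19, 13]
arr[1]=7 <= 13: swap with position 1, array becomes [1, 7, 3, 19, 13]
arr[2]=3 <= 13: swap with position 2, array becomes [1, 7, 3, 19, 13]
arr[3]=19 > 13: no swap

Place pivot at position 3: [1, 7, 3, 13, 19]
Pivot position: 3

After partitioning with pivot 13, the array becomes [1, 7, 3, 13, 19]. The pivot is placed at index 3. All elements to the left of the pivot are <= 13, and all elements to the right are > 13.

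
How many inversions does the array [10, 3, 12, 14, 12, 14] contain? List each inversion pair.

Finding inversions in [10, 3, 12, 14, 12, 14]:

(0, 1): arr[0]=10 > arr[1]=3
(3, 4): arr[3]=14 > arr[4]=12

Total inversions: 2

The array has 2 inversion(s): (0,1), (3,4). Each pair (i,j) satisfies i < j and arr[i] > arr[j].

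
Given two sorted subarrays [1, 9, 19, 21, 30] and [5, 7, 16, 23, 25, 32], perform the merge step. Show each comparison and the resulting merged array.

Merging process:

Compare 1 vs 5: take 1 from left. Merged: [1]
Compare 9 vs 5: take 5 from right. Merged: [1, 5]
Compare 9 vs 7: take 7 from right. Merged: [1, 5, 7]
Compare 9 vs 16: take 9 from left. Merged: [1, 5, 7, 9]
Compare 19 vs 16: take 16 from right. Merged: [1, 5, 7, 9, 16]
Compare 19 vs 23: take 19 from left. Merged: [1, 5, 7, 9, 16, 19]
Compare 21 vs 23: take 21 from left. Merged: [1, 5, 7, 9, 16, 19, 21]
Compare 30 vs 23: take 23 from right. Merged: [1, 5, 7, 9, 16, 19, 21, 23]
Compare 30 vs 25: take 25 from right. Merged: [1, 5, 7, 9, 16, 19, 21, 23, 25]
Compare 30 vs 32: take 30 from left. Merged: [1, 5, 7, 9, 16, 19, 21, 23, 25, 30]
Append remaining from right: [32]. Merged: [1, 5, 7, 9, 16, 19, 21, 23, 25, 30, 32]

Final merged array: [1, 5, 7, 9, 16, 19, 21, 23, 25, 30, 32]
Total comparisons: 10

The merged array is [1, 5, 7, 9, 16, 19, 21, 23, 25, 30, 32], requiring 10 comparisons. The merge step runs in O(n) time where n is the total number of elements.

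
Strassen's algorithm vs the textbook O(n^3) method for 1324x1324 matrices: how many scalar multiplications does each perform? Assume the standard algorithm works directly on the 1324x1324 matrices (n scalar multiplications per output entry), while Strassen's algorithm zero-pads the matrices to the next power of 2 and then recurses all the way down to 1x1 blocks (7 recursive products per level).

Matrix multiplication for 1324x1324 matrices:

Strassen's algorithm requires power-of-2 dimensions. Pad 1324x1324 to 2048x2048 (next power of 2).

Standard algorithm: 1324^3 = 2320940224 multiplications
Strassen's algorithm: 7^(log2(2048)) = 7^11 = 1977326743 multiplications
Savings: 2320940224 - 1977326743 = 343613481 multiplications

Standard: 2320940224 multiplications (1324^3). Strassen: 1977326743 multiplications (7^11, after padding to 2048x2048). Strassen reduces 8 recursive multiplications to 7 at each level.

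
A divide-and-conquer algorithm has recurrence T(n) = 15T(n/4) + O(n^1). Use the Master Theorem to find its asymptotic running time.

Master Theorem for T(n) = 15T(n/4) + O(n^1):

a = 15, b = 4, c = 1
log_b(a) = log_4(15) = 1.9534

Case 1: c = 1 < log_4(15) = 1.9534
T(n) = O(n^(log_4 15))

For T(n) = 15T(n/4) + O(n^1): log_4(15) = 1.9534. This is Case 1 of the Master Theorem (c < log_b(a), work dominated by leaves), giving O(n^(log_4 15)).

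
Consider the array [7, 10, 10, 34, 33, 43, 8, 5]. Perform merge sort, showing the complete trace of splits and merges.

Merge sort trace:

Split: [7, 10, 10, 34, 33, 43, 8, 5] -> [7, 10, 10, 34] and [33, 43, 8, 5]
  Split: [7, 10, 10, 34] -> [7, 10] and [10, 34]
    Split: [7, 10] -> [7] and [10]
    Merge: [7] + [10] -> [7, 10]
    Split: [10, 34] -> [10] and [34]
    Merge: [10] + [34] -> [10, 34]
  Merge: [7, 10] + [10, 34] -> [7, 10, 10, 34]
  Split: [33, 43, 8, 5] -> [33, 43] and [8, 5]
    Split: [33, 43] -> [33] and [43]
    Merge: [33] + [43] -> [33, 43]
    Split: [8, 5] -> [8] and [5]
    Merge: [8] + [5] -> [5, 8]
  Merge: [33, 43] + [5, 8] -> [5, 8, 33, 43]
Merge: [7, 10, 10, 34] + [5, 8, 33, 43] -> [5, 7, 8, 10, 10, 33, 34, 43]

Final sorted array: [5, 7, 8, 10, 10, 33, 34, 43]

The merge sort proceeds by recursively splitting the array and merging sorted halves.
After all merges, the sorted array is [5, 7, 8, 10, 10, 33, 34, 43].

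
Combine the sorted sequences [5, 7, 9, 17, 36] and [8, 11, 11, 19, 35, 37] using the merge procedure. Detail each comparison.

Merging process:

Compare 5 vs 8: take 5 from left. Merged: [5]
Compare 7 vs 8: take 7 from left. Merged: [5, 7]
Compare 9 vs 8: take 8 from right. Merged: [5, 7, 8]
Compare 9 vs 11: take 9 from left. Merged: [5, 7, 8, 9]
Compare 17 vs 11: take 11 from right. Merged: [5, 7, 8, 9, 11]
Compare 17 vs 11: take 11 from right. Merged: [5, 7, 8, 9, 11, 11]
Compare 17 vs 19: take 17 from left. Merged: [5, 7, 8, 9, 11, 11, 17]
Compare 36 vs 19: take 19 from right. Merged: [5, 7, 8, 9, 11, 11, 17, 19]
Compare 36 vs 35: take 35 from right. Merged: [5, 7, 8, 9, 11, 11, 17, 19, 35]
Compare 36 vs 37: take 36 from left. Merged: [5, 7, 8, 9, 11, 11, 17, 19, 35, 36]
Append remaining from right: [37]. Merged: [5, 7, 8, 9, 11, 11, 17, 19, 35, 36, 37]

Final merged array: [5, 7, 8, 9, 11, 11, 17, 19, 35, 36, 37]
Total comparisons: 10

The merged array is [5, 7, 8, 9, 11, 11, 17, 19, 35, 36, 37], requiring 10 comparisons. The merge step runs in O(n) time where n is the total number of elements.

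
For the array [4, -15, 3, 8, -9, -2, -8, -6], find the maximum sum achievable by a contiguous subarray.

Using Kadane's algorithm on [4, -15, 3, 8, -9, -2, -8, -6]:

Scanning through the array:
Position 1 (value -15): max_ending_here = -11, max_so_far = 4
Position 2 (value 3): max_ending_here = 3, max_so_far = 4
Position 3 (value 8): max_ending_here = 11, max_so_far = 11
Position 4 (value -9): max_ending_here = 2, max_so_far = 11
Position 5 (value -2): max_ending_here = 0, max_so_far = 11
Position 6 (value -8): max_ending_here = -8, max_so_far = 11
Position 7 (value -6): max_ending_here = -6, max_so_far = 11

Maximum subarray: [3, 8]
Maximum sum: 11

The maximum subarray is [3, 8] with sum 11. This subarray runs from index 2 to index 3.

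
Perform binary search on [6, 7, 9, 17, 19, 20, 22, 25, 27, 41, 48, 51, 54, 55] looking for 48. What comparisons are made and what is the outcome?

Binary search for 48 in [6, 7, 9, 17, 19, 20, 22, 25, 27, 41, 48, 51, 54, 55]:

lo=0, hi=13, mid=6, arr[mid]=22 -> 22 < 48, search right half
lo=7, hi=13, mid=10, arr[mid]=48 -> Found target at index 10!

Binary search finds 48 at index 10 after 2 comparisons. The search repeatedly halves the search space by comparing with the middle element.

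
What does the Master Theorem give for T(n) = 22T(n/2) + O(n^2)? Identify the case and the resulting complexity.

Master Theorem for T(n) = 22T(n/2) + O(n^2):

a = 22, b = 2, c = 2
log_b(a) = log_2(22) = 4.4594

Case 1: c = 2 < log_2(22) = 4.4594
T(n) = O(n^(log_2 22))

For T(n) = 22T(n/2) + O(n^2): log_2(22) = 4.4594. This is Case 1 of the Master Theorem (c < log_b(a), work dominated by leaves), giving O(n^(log_2 22)).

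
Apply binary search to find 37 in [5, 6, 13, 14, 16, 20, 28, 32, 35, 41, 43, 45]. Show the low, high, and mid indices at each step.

Binary search for 37 in [5, 6, 13, 14, 16, 20, 28, 32, 35, 41, 43, 45]:

lo=0, hi=11, mid=5, arr[mid]=20 -> 20 < 37, search right half
lo=6, hi=11, mid=8, arr[mid]=35 -> 35 < 37, search right half
lo=9, hi=11, mid=10, arr[mid]=43 -> 43 > 37, search left half
lo=9, hi=9, mid=9, arr[mid]=41 -> 41 > 37, search left half
lo=9 > hi=8, target 37 not found

Binary search determines that 37 is not in the array after 4 comparisons. The search space was exhausted without finding the target.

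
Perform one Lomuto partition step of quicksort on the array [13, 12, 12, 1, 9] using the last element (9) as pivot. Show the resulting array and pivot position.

Lomuto partition with pivot = 9:

Initial array: [13, 12, 12, 1, 9]

arr[0]=13 > 9: no swap
arr[1]=12 > 9: no swap
arr[2]=12 > 9: no swap
arr[3]=1 <= 9: swap with position 0, array becomes [1, 12, 12, 13, 9]

Place pivot at position 1: [1, 9, 12, 13, 12]
Pivot position: 1

After partitioning with pivot 9, the array becomes [1, 9, 12, 13, 12]. The pivot is placed at index 1. All elements to the left of the pivot are <= 9, and all elements to the right are > 9.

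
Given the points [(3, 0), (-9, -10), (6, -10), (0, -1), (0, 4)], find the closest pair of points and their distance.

Computing all pairwise distances among 5 points:

d((3, 0), (-9, -10)) = 15.6205
d((3, 0), (6, -10)) = 10.4403
d((3, 0), (0, -1)) = 3.1623 <-- minimum
d((3, 0), (0, 4)) = 5.0
d((-9, -10), (6, -10)) = 15.0
d((-9, -10), (0, -1)) = 12.7279
d((-9, -10), (0, 4)) = 16.6433
d((6, -10), (0, -1)) = 10.8167
d((6, -10), (0, 4)) = 15.2315
d((0, -1), (0, 4)) = 5.0

Closest pair: (3, 0) and (0, -1) with distance 3.1623

The closest pair is (3, 0) and (0, -1) with Euclidean distance 3.1623. For 5 points, brute-force pairwise comparison is shown above. For large n, the divide-and-conquer algorithm (sort by x, recurse on halves, check the dividing strip) achieves O(n log n).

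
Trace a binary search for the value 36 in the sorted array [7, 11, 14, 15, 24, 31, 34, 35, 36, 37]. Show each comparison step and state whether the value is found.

Binary search for 36 in [7, 11, 14, 15, 24, 31, 34, 35, 36, 37]:

lo=0, hi=9, mid=4, arr[mid]=24 -> 24 < 36, search right half
lo=5, hi=9, mid=7, arr[mid]=35 -> 35 < 36, search right half
lo=8, hi=9, mid=8, arr[mid]=36 -> Found target at index 8!

Binary search finds 36 at index 8 after 3 comparisons. The search repeatedly halves the search space by comparing with the middle element.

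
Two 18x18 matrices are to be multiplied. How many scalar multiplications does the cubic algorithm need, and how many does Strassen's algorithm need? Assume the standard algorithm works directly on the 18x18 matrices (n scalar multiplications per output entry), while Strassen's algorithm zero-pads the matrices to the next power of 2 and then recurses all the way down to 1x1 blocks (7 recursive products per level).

Matrix multiplication for 18x18 matrices:

Strassen's algorithm requires power-of-2 dimensions. Pad 18x18 to 32x32 (next power of 2).

Standard algorithm: 18^3 = 5832 multiplications
Strassen's algorithm: 7^(log2(32)) = 7^5 = 16807 multiplications
Difference: 5832 - 16807 = -10975 (Strassen uses MORE here due to padding overhead — for small or just-over-power-of-2 n, padding can outweigh the per-level savings)

Standard: 5832 multiplications (18^3). Strassen: 16807 multiplications (7^5, after padding to 32x32). Strassen reduces 8 recursive multiplications to 7 at each level.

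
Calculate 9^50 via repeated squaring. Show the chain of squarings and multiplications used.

Computing 9^50 by squaring (build up from 9^1; each line after the first costs one multiplication):

9^1 = 9
9^2 = (9^1)^2 = 9^2 = 81
9^3 = 9 * 9^2 = 9 * 81 = 729
9^6 = (9^3)^2 = 729^2 = 531441
9^12 = (9^6)^2 = 531441^2 = 282429536481
9^24 = (9^12)^2 = 282429536481^2 = 79766443076872509863361
9^25 = 9 * 9^24 = 9 * 79766443076872509863361 = 717897987691852588770249
9^50 = (9^25)^2 = 717897987691852588770249^2 = 515377520732011331036461129765621272702107522001

Result: 515377520732011331036461129765621272702107522001
Multiplications needed: 7 (7 lines after 9^1)

9^50 = 515377520732011331036461129765621272702107522001. Using exponentiation by squaring, this requires 7 multiplications. The key idea: if the exponent is even, square the half-power; if odd, multiply by the base once.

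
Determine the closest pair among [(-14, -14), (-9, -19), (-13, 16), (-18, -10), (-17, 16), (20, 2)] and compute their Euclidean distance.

Computing all pairwise distances among 6 points:

d((-14, -14), (-9, -19)) = 7.0711
d((-14, -14), (-13, 16)) = 30.0167
d((-14, -14), (-18, -10)) = 5.6569
d((-14, -14), (-17, 16)) = 30.1496
d((-14, -14), (20, 2)) = 37.5766
d((-9, -19), (-13, 16)) = 35.2278
d((-9, -19), (-18, -10)) = 12.7279
d((-9, -19), (-17, 16)) = 35.9026
d((-9, -19), (20, 2)) = 35.805
d((-13, 16), (-18, -10)) = 26.4764
d((-13, 16), (-17, 16)) = 4.0 <-- minimum
d((-13, 16), (20, 2)) = 35.8469
d((-18, -10), (-17, 16)) = 26.0192
d((-18, -10), (20, 2)) = 39.8497
d((-17, 16), (20, 2)) = 39.5601

Closest pair: (-13, 16) and (-17, 16) with distance 4.0

The closest pair is (-13, 16) and (-17, 16) with Euclidean distance 4.0. For 6 points, brute-force pairwise comparison is shown above. For large n, the divide-and-conquer algorithm (sort by x, recurse on halves, check the dividing strip) achieves O(n log n).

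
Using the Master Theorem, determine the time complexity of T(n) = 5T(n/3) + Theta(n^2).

Master Theorem for T(n) = 5T(n/3) + O(n^2):

a = 5, b = 3, c = 2
log_b(a) = log_3(5) = 1.4650

Case 3: c = 2 > log_3(5) = 1.4650
T(n) = O(n^2) = O(n^2)

For T(n) = 5T(n/3) + O(n^2): log_3(5) = 1.4650. This is Case 3 of the Master Theorem (c > log_b(a), work dominated by root), giving O(n^2).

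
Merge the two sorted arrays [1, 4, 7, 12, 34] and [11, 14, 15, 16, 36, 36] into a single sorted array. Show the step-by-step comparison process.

Merging process:

Compare 1 vs 11: take 1 from left. Merged: [1]
Compare 4 vs 11: take 4 from left. Merged: [1, 4]
Compare 7 vs 11: take 7 from left. Merged: [1, 4, 7]
Compare 12 vs 11: take 11 from right. Merged: [1, 4, 7, 11]
Compare 12 vs 14: take 12 from left. Merged: [1, 4, 7, 11, 12]
Compare 34 vs 14: take 14 from right. Merged: [1, 4, 7, 11, 12, 14]
Compare 34 vs 15: take 15 from right. Merged: [1, 4, 7, 11, 12, 14, 15]
Compare 34 vs 16: take 16 from right. Merged: [1, 4, 7, 11, 12, 14, 15, 16]
Compare 34 vs 36: take 34 from left. Merged: [1, 4, 7, 11, 12, 14, 15, 16, 34]
Append remaining from right: [36, 36]. Merged: [1, 4, 7, 11, 12, 14, 15, 16, 34, 36, 36]

Final merged array: [1, 4, 7, 11, 12, 14, 15, 16, 34, 36, 36]
Total comparisons: 9

The merged array is [1, 4, 7, 11, 12, 14, 15, 16, 34, 36, 36], requiring 9 comparisons. The merge step runs in O(n) time where n is the total number of elements.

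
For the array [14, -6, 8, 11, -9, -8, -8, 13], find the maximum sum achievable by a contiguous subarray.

Using Kadane's algorithm on [14, -6, 8, 11, -9, -8, -8, 13]:

Scanning through the array:
Position 1 (value -6): max_ending_here = 8, max_so_far = 14
Position 2 (value 8): max_ending_here = 16, max_so_far = 16
Position 3 (value 11): max_ending_here = 27, max_so_far = 27
Position 4 (value -9): max_ending_here = 18, max_so_far = 27
Position 5 (value -8): max_ending_here = 10, max_so_far = 27
Position 6 (value -8): max_ending_here = 2, max_so_far = 27
Position 7 (value 13): max_ending_here = 15, max_so_far = 27

Maximum subarray: [14, -6, 8, 11]
Maximum sum: 27

The maximum subarray is [14, -6, 8, 11] with sum 27. This subarray runs from index 0 to index 3.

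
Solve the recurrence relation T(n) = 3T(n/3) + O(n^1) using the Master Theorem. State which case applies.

Master Theorem for T(n) = 3T(n/3) + O(n^1):

a = 3, b = 3, c = 1
log_b(a) = log_3(3) = 1.0000

Case 2: c = 1 = log_3(3) = 1.0000
T(n) = O(n^1 log n) = O(n log n)

For T(n) = 3T(n/3) + O(n^1): log_3(3) = 1.0000. This is Case 2 of the Master Theorem (c = log_b(a), equal work at all levels), giving O(n log n).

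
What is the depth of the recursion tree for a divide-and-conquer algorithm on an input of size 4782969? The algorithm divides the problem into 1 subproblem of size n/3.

For divide and conquer with division factor 3:

Problem sizes at each level:
Level 0: 4782969
Level 1: 1594323
Level 2: 531441
Level 3: 177147
Level 4: 59049
Level 5: 19683
Level 6: 6561
Level 7: 2187
Level 8: 729
Level 9: 243
Level 10: 81
Level 11: 27
Level 12: 9
Level 13: 3
Level 14: 1

The root is level 0 and the size-1 base case is level 14 (the tree spans levels 0 through 14, i.e. 15 levels counting the root), so the depth is the number of divisions: log_3(4782969) = 14

The recursion tree depth is log_3(4782969) = 14. At each level, the problem size is divided by 3, so it takes 14 divisions to reduce to a base case of size 1. The algorithm makes 1 recursive call at each level.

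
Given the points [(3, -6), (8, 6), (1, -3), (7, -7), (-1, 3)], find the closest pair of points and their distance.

Computing all pairwise distances among 5 points:

d((3, -6), (8, 6)) = 13.0
d((3, -6), (1, -3)) = 3.6056 <-- minimum
d((3, -6), (7, -7)) = 4.1231
d((3, -6), (-1, 3)) = 9.8489
d((8, 6), (1, -3)) = 11.4018
d((8, 6), (7, -7)) = 13.0384
d((8, 6), (-1, 3)) = 9.4868
d((1, -3), (7, -7)) = 7.2111
d((1, -3), (-1, 3)) = 6.3246
d((7, -7), (-1, 3)) = 12.8062

Closest pair: (3, -6) and (1, -3) with distance 3.6056

The closest pair is (3, -6) and (1, -3) with Euclidean distance 3.6056. For 5 points, brute-force pairwise comparison is shown above. For large n, the divide-and-conquer algorithm (sort by x, recurse on halves, check the dividing strip) achieves O(n log n).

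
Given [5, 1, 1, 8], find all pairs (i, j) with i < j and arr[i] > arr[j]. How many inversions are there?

Finding inversions in [5, 1, 1, 8]:

(0, 1): arr[0]=5 > arr[1]=1
(0, 2): arr[0]=5 > arr[2]=1

Total inversions: 2

The array has 2 inversion(s): (0,1), (0,2). Each pair (i,j) satisfies i < j and arr[i] > arr[j].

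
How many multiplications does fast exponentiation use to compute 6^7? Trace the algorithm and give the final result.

Computing 6^7 by squaring (build up from 6^1; each line after the first costs one multiplication):

6^1 = 6
6^2 = (6^1)^2 = 6^2 = 36
6^3 = 6 * 6^2 = 6 * 36 = 216
6^6 = (6^3)^2 = 216^2 = 46656
6^7 = 6 * 6^6 = 6 * 46656 = 279936

Result: 279936
Multiplications needed: 4 (4 lines after 6^1)

6^7 = 279936. Using exponentiation by squaring, this requires 4 multiplications. The key idea: if the exponent is even, square the half-power; if odd, multiply by the base once.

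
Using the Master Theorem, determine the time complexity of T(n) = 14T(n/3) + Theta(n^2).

Master Theorem for T(n) = 14T(n/3) + O(n^2):

a = 14, b = 3, c = 2
log_b(a) = log_3(14) = 2.4022

Case 1: c = 2 < log_3(14) = 2.4022
T(n) = O(n^(log_3 14))

For T(n) = 14T(n/3) + O(n^2): log_3(14) = 2.4022. This is Case 1 of the Master Theorem (c < log_b(a), work dominated by leaves), giving O(n^(log_3 14)).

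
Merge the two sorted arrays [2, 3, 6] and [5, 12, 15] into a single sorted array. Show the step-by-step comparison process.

Merging process:

Compare 2 vs 5: take 2 from left. Merged: [2]
Compare 3 vs 5: take 3 from left. Merged: [2, 3]
Compare 6 vs 5: take 5 from right. Merged: [2, 3, 5]
Compare 6 vs 12: take 6 from left. Merged: [2, 3, 5, 6]
Append remaining from right: [12, 15]. Merged: [2, 3, 5, 6, 12, 15]

Final merged array: [2, 3, 5, 6, 12, 15]
Total comparisons: 4

The merged array is [2, 3, 5, 6, 12, 15], requiring 4 comparisons. The merge step runs in O(n) time where n is the total number of elements.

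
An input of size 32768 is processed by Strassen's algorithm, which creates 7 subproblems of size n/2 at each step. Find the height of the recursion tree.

For divide and conquer with division factor 2:

Problem sizes at each level:
Level 0: 32768
Level 1: 16384
Level 2: 8192
Level 3: 4096
Level 4: 2048
Level 5: 1024
Level 6: 512
Level 7: 256
Level 8: 128
Level 9: 64
Level 10: 32
Level 11: 16
Level 12: 8
Level 13: 4
Level 14: 2
Level 15: 1

The root is level 0 and the size-1 base case is level 15 (the tree spans levels 0 through 15, i.e. 16 levels counting the root), so the depth is the number of divisions: log_2(32768) = 15

The recursion tree depth is log_2(32768) = 15. At each level, the problem size is divided by 2, so it takes 15 divisions to reduce to a base case of size 1. The algorithm makes 7 recursive calls at each level.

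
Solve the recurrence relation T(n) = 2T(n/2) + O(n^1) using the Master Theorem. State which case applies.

Master Theorem for T(n) = 2T(n/2) + O(n^1):

a = 2, b = 2, c = 1
log_b(a) = log_2(2) = 1.0000

Case 2: c = 1 = log_2(2) = 1.0000
T(n) = O(n^1 log n) = O(n log n)

For T(n) = 2T(n/2) + O(n^1): log_2(2) = 1.0000. This is Case 2 of the Master Theorem (c = log_b(a), equal work at all levels), giving O(n log n).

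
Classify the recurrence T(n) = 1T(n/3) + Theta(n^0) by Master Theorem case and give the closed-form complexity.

Master Theorem for T(n) = 1T(n/3) + O(n^0):

a = 1, b = 3, c = 0
log_b(a) = log_3(1) = 0.0000

Case 2: c = 0 = log_3(1) = 0.0000
T(n) = O(n^0 log n) = O(log n)

For T(n) = 1T(n/3) + O(n^0): log_3(1) = 0.0000. This is Case 2 of the Master Theorem (c = log_b(a), equal work at all levels), giving O(log n).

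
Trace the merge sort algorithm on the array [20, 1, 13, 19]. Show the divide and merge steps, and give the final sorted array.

Merge sort trace:

Split: [20, 1, 13, 19] -> [20, 1] and [13, 19]
  Split: [20, 1] -> [20] and [1]
  Merge: [20] + [1] -> [1, 20]
  Split: [13, 19] -> [13] and [19]
  Merge: [13] + [19] -> [13, 19]
Merge: [1, 20] + [13, 19] -> [1, 13, 19, 20]

Final sorted array: [1, 13, 19, 20]

The merge sort proceeds by recursively splitting the array and merging sorted halves.
After all merges, the sorted array is [1, 13, 19, 20].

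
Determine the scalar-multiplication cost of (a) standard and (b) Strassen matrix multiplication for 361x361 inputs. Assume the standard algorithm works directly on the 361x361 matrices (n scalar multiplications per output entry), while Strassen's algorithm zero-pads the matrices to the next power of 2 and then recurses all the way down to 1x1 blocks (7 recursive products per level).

Matrix multiplication for 361x361 matrices:

Strassen's algorithm requires power-of-2 dimensions. Pad 361x361 to 512x512 (next power of 2).

Standard algorithm: 361^3 = 47045881 multiplications
Strassen's algorithm: 7^(log2(512)) = 7^9 = 40353607 multiplications
Savings: 47045881 - 40353607 = 6692274 multiplications

Standard: 47045881 multiplications (361^3). Strassen: 40353607 multiplications (7^9, after padding to 512x512). Strassen reduces 8 recursive multiplications to 7 at each level.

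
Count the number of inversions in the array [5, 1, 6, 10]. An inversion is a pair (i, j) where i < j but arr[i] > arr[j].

Finding inversions in [5, 1, 6, 10]:

(0, 1): arr[0]=5 > arr[1]=1

Total inversions: 1

The array has 1 inversion(s): (0,1). Each pair (i,j) satisfies i < j and arr[i] > arr[j].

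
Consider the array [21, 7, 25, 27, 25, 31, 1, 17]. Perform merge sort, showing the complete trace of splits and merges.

Merge sort trace:

Split: [21, 7, 25, 27, 25, 31, 1, 17] -> [21, 7, 25, 27] and [25, 31, 1, 17]
  Split: [21, 7, 25, 27] -> [21, 7] and [25, 27]
    Split: [21, 7] -> [21] and [7]
    Merge: [21] + [7] -> [7, 21]
    Split: [25, 27] -> [25] and [27]
    Merge: [25] + [27] -> [25, 27]
  Merge: [7, 21] + [25, 27] -> [7, 21, 25, 27]
  Split: [25, 31, 1, 17] -> [25, 31] and [1, 17]
    Split: [25, 31] -> [25] and [31]
    Merge: [25] + [31] -> [25, 31]
    Split: [1, 17] -> [1] and [17]
    Merge: [1] + [17] -> [1, 17]
  Merge: [25, 31] + [1, 17] -> [1, 17, 25, 31]
Merge: [7, 21, 25, 27] + [1, 17, 25, 31] -> [1, 7, 17, 21, 25, 25, 27, 31]

Final sorted array: [1, 7, 17, 21, 25, 25, 27, 31]

The merge sort proceeds by recursively splitting the array and merging sorted halves.
After all merges, the sorted array is [1, 7, 17, 21, 25, 25, 27, 31].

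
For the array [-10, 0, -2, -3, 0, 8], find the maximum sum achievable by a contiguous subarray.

Using Kadane's algorithm on [-10, 0, -2, -3, 0, 8]:

Scanning through the array:
Position 1 (value 0): max_ending_here = 0, max_so_far = 0
Position 2 (value -2): max_ending_here = -2, max_so_far = 0
Position 3 (value -3): max_ending_here = -3, max_so_far = 0
Position 4 (value 0): max_ending_here = 0, max_so_far = 0
Position 5 (value 8): max_ending_here = 8, max_so_far = 8

Maximum subarray: [0, 8]
Maximum sum: 8

The maximum subarray is [0, 8] with sum 8. This subarray runs from index 4 to index 5.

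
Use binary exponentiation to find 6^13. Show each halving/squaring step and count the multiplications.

Computing 6^13 by squaring (build up from 6^1; each line after the first costs one multiplication):

6^1 = 6
6^2 = (6^1)^2 = 6^2 = 36
6^3 = 6 * 6^2 = 6 * 36 = 216
6^6 = (6^3)^2 = 216^2 = 46656
6^12 = (6^6)^2 = 46656^2 = 2176782336
6^13 = 6 * 6^12 = 6 * 2176782336 = 13060694016

Result: 13060694016
Multiplications needed: 5 (5 lines after 6^1)

6^13 = 13060694016. Using exponentiation by squaring, this requires 5 multiplications. The key idea: if the exponent is even, square the half-power; if odd, multiply by the base once.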